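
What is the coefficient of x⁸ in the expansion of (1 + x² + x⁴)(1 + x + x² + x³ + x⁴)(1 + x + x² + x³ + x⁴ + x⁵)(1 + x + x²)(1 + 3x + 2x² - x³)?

(1 + x² + x⁴) has coefficients 1,0,1,0,1 for degrees 0…4.
(1 + x + x² + x³ + x⁴) has coefficients 1,1,1,1,1,0,0,0,0 for degrees 0…8.
Multiplying by (1 + x + x² + x³ + x⁴ + x⁵) gives running coefficients 1,2,3,4,5,5,4,3,2 for degrees 0…8.
Multiplying by (1 + x + x²) gives running coefficients 1,3,6,9,12,14,14,12,9 for degrees 0…8.
Finally multiplying by (1 + 3x + 2x² - x³), the product of all factors after the first has coefficients 1,6,17,32,48,62,71,70,59 for degrees 0…8.
[x⁸] = 1·59 + 1·71 + 1·48 = 178.

178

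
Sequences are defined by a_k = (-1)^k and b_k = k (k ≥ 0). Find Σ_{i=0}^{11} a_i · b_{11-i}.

The convolution is the t^11 coefficient of A(t)B(t).
Σ = 1·11 − 1·10 + 1·9 − 1·8 + 1·7 − 1·6 + 1·5 − 1·4 + 1·3 − 1·2 + 1·1 − 1·0 = 6.

6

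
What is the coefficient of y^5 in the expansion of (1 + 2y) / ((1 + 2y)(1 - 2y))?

32

The denominator gives the recurrence a_n = 4a_(n−2) for n ≥ 2; the numerator fixes a_0 = 1, a_1 = 2.
Iterating: 1, 2, 4, 8, 16, 32, so a_5 = 32.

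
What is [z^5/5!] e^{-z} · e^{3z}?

The EGF product rule gives c_5 = Σ_{k_1+k_2=5} C(5; k_1,k_2) · ∏ g_i(k_i), where e^{-z} gives (-1)^k; e^{3z} gives (3)^k.
g_1(k) for k = 0…5: 1, -1, 1, -1, 1, -1.
g_2(k) for k = 0…5: 1, 3, 9, 27, 81, 243.
c_5 = Σ_k C(5,k)·g_1(k)·g_2(5−k) = 1·1·243 + 5·(-1)·81 + 10·1·27 + 10·(-1)·9 + 5·1·3 + 1·(-1)·1 = 243 − 405 + 270 − 90 + 15 − 1 = 32.

32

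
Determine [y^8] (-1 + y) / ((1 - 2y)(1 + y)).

The denominator gives the recurrence a_n = a_(n−1) + 2a_(n−2) for n ≥ 3; the numerator fixes a_0 = -1, a_1 = 0, a_2 = -2.
Iterating: -1, 0, -2, -2, -6, -10, -22, -42, -86, so a_8 = -86.

-86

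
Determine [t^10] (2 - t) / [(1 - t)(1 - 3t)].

Partial fractions give a closed form: a_n = (-1/2)·1^n + (5/2)·3^n.
At n = 10: a_10 = 147622.

147622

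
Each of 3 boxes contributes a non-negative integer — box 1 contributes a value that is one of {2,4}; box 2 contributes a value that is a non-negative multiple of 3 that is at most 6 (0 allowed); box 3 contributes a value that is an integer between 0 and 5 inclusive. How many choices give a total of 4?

The generating function for the choices is (y² + y⁴)·(1 + y³ + y⁶)·(1 + y + y² + y³ + y⁴ + y⁵); the count is [y⁴].
(y² + y⁴) has coefficients 0,0,1,0,1 for degrees 0…4.
(1 + y³ + y⁶) has coefficients 1,0,0,1,0 for degrees 0…4.
Finally multiplying by (1 + y + y² + y³ + y⁴ + y⁵), the product of all factors after the first has coefficients 1,1,1,2,2 for degrees 0…4.
[y⁴] = 1·1 + 1·1 = 2.

2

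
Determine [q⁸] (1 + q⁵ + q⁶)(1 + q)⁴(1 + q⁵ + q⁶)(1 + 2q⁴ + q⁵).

26

(1 + q⁵ + q⁶) has coefficients 1,0,0,0,0,1,1 for degrees 0…6.
(1 + q)⁴ has coefficients 1,4,6,4,1,0,0,0,0 for degrees 0…8.
Multiplying by (1 + q⁵ + q⁶) gives running coefficients 1,4,6,4,1,1,5,10,10 for degrees 0…8.
Finally multiplying by (1 + 2q⁴ + q⁵), the product of all factors after the first has coefficients 1,4,6,4,3,10,21,24,16 for degrees 0…8.
[q⁸] = 1·16 + 1·4 + 1·6 = 26.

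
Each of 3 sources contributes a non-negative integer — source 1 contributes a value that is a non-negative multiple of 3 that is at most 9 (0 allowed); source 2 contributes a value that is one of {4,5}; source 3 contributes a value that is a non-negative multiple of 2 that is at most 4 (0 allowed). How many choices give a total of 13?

The generating function for the choices is (1 + x^3 + x^6 + x^9)·(x^4 + x^5)·(1 + x^2 + x^4); the count is [x^13].
(1 + x^3 + x^6 + x^9) has coefficients 1,0,0,1,0,0,1,0,0,1 for degrees 0…9.
(x^4 + x^5) has coefficients 0,0,0,0,1,1,0,0,0,0,0,0,0,0 for degrees 0…13.
Finally multiplying by (1 + x^2 + x^4), the product of all factors after the first has coefficients 0,0,0,0,1,1,1,1,1,1,0,0,0,0 for degrees 0…13.
[x^13] = 1·0 + 1·0 + 1·1 + 1·1 = 2.

2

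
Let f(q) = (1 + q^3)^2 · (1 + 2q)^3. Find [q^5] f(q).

(1 + q^3)^2 has coefficients 1,0,0,2,0,0 for degrees 0…5.
(1 + 2q)^3 has coefficients 1,6,12,8,0,0 for degrees 0…5.
[q^5] = 1·0 + 2·12 = 24.

24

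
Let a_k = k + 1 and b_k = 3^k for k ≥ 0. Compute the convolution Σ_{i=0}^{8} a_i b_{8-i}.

The convolution is the x^8 coefficient of A(x)B(x).
Σ = 1·6561 + 2·2187 + 3·729 + 4·243 + 5·81 + 6·27 + 7·9 + 8·3 + 9·1 = 14757.

14757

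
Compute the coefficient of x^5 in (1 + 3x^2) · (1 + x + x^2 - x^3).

(1 + 3x^2) has coefficients 1,0,3 for degrees 0…2.
(1 + x + x^2 - x^3) has coefficients 1,1,1,-1,0,0 for degrees 0…5.
[x^5] = 1·0 + 3·(-1) = -3.

-3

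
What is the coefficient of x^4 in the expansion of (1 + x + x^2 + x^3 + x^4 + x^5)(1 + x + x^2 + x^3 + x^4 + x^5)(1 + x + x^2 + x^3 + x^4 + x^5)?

(1 + x + x^2 + x^3 + x^4 + x^5) has coefficients 1,1,1,1,1 for degrees 0…4.
(1 + x + x^2 + x^3 + x^4 + x^5) has coefficients 1,1,1,1,1 for degrees 0…4.
Finally multiplying by (1 + x + x^2 + x^3 + x^4 + x^5), the product of all factors after the first has coefficients 1,2,3,4,5 for degrees 0…4.
[x^4] = 1·5 + 1·4 + 1·3 + 1·2 + 1·1 = 15.

15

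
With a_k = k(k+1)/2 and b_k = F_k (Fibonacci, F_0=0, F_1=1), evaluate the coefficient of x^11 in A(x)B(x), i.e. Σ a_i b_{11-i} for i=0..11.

This is [x^11] in the product of the two ordinary generating functions.
Σ = 0·89 + 1·55 + 3·34 + 6·21 + 10·13 + 15·8 + 21·5 + 28·3 + 36·2 + 45·1 + 55·1 + 66·0 = 894.

894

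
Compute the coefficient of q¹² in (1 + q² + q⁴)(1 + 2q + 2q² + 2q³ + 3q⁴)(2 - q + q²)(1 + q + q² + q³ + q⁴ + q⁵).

14

(1 + q² + q⁴) has coefficients 1,0,1,0,1 for degrees 0…4.
(1 + 2q + 2q² + 2q³ + 3q⁴) has coefficients 1,2,2,2,3,0,0,0,0,0,0,0,0 for degrees 0…12.
Multiplying by (2 - q + q²) gives running coefficients 2,3,3,4,6,-1,3,0,0,0,0,0,0 for degrees 0…12.
Finally multiplying by (1 + q + q² + q³ + q⁴ + q⁵), the product of all factors after the first has coefficients 2,5,8,12,18,17,18,15,12,8,2,3,0 for degrees 0…12.
[q¹²] = 1·0 + 1·2 + 1·12 = 14.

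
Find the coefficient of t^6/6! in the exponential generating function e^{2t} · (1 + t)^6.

The EGF product rule gives c_6 = Σ_{k_1+k_2=6} C(6; k_1,k_2) · ∏ g_i(k_i), where e^{2t} gives (2)^k; (1+t)^6 gives the falling factorial (6)_k.
g_1(k) for k = 0…6: 1, 2, 4, 8, 16, 32, 64.
g_2(k) for k = 0…6: 1, 6, 30, 120, 360, 720, 720.
c_6 = Σ_k C(6,k)·g_1(k)·g_2(6−k) = 1·1·720 + 6·2·720 + 15·4·360 + 20·8·120 + 15·16·30 + 6·32·6 + 1·64·1 = 720 + 8640 + 21600 + 19200 + 7200 + 1152 + 64 = 58576.

58576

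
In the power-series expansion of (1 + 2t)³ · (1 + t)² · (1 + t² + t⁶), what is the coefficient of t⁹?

(1 + 2t)³ has coefficients 1,6,12,8 for degrees 0…3.
(1 + t)² has coefficients 1,2,1,0,0,0,0,0,0,0 for degrees 0…9.
Finally multiplying by (1 + t² + t⁶), the product of all factors after the first has coefficients 1,2,2,2,1,0,1,2,1,0 for degrees 0…9.
[t⁹] = 1·0 + 6·1 + 12·2 + 8·1 = 38.

38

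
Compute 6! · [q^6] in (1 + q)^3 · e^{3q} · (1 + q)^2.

The EGF product rule gives c_6 = Σ_{k_1+k_2+k_3=6} C(6; k_1,k_2,k_3) · ∏ g_i(k_i), where (1+q)^3 gives the falling factorial (3)_k; e^{3q} gives (3)^k; (1+q)^2 gives the falling factorial (2)_k.
g_1(k) for k = 0…6: 1, 3, 6, 6, 0, 0, 0.
g_2(k) for k = 0…6: 1, 3, 9, 27, 81, 243, 729.
g_3(k) for k = 0…6: 1, 2, 2, 0, 0, 0, 0.
First combine the last two factors: h(k) = Σ_j C(k,j)·g_2(j)·g_3(k−j) for k = 0…6: 1, 5, 23, 99, 405, 1593, 6075.
c_6 = Σ_k C(6,k)·g_1(k)·h(6−k) = 1·1·6075 + 6·3·1593 + 15·6·405 + 20·6·99 = 6075 + 28674 + 36450 + 11880 = 83079.

83079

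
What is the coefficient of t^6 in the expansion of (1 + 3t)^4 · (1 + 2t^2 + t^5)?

(1 + 3t)^4 has coefficients 1,12,54,108,81 for degrees 0…4.
(1 + 2t^2 + t^5) has coefficients 1,0,2,0,0,1,0 for degrees 0…6.
[t^6] = 1·0 + 12·1 + 54·0 + 108·0 + 81·2 = 174.

174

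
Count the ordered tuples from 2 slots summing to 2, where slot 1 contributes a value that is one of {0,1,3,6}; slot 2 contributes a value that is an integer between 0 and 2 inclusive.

The generating function for the choices is (1 + x + x³ + x⁶)·(1 + x + x²); the count is [x²].
(1 + x + x³ + x⁶) has coefficients 1,1,0 for degrees 0…2.
(1 + x + x²) has coefficients 1,1,1 for degrees 0…2.
[x²] = 1·1 + 1·1 = 2.

2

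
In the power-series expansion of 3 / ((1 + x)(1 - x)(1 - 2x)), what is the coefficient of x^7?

The denominator gives the recurrence a_n = 2a_(n−1) + a_(n−2) − 2a_(n−3) for n ≥ 3; the numerator fixes a_0 = 3, a_1 = 6, a_2 = 15.
Iterating: 3, 6, 15, 30, 63, 126, 255, 510, so a_7 = 510.

510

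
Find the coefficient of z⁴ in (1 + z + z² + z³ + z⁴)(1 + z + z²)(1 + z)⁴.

(1 + z + z² + z³ + z⁴) has coefficients 1,1,1,1,1 for degrees 0…4.
(1 + z + z²) has coefficients 1,1,1,0,0 for degrees 0…4.
Finally multiplying by (1 + z)⁴, the product of all factors after the first has coefficients 1,5,11,14,11 for degrees 0…4.
[z⁴] = 1·11 + 1·14 + 1·11 + 1·5 + 1·1 = 42.

42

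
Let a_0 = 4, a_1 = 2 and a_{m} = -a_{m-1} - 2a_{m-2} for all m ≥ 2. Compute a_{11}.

-42

The ordinary generating function has denominator 1 + t + 2t^2.
Iterating the recurrence: a_0,…,a_{11} = 4, 2, -10, 6, 14, -26, -2, 54, -50, -58, 158, -42.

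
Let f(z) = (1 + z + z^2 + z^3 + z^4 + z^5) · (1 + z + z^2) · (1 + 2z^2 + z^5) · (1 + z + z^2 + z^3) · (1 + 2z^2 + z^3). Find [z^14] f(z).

42

(1 + z + z^2 + z^3 + z^4 + z^5) has coefficients 1,1,1,1,1,1 for degrees 0…5.
(1 + z + z^2) has coefficients 1,1,1,0,0,0,0,0,0,0,0,0,0,0,0 for degrees 0…14.
Multiplying by (1 + 2z^2 + z^5) gives running coefficients 1,1,3,2,2,1,1,1,0,0,0,0,0,0,0 for degrees 0…14.
Multiplying by (1 + z + z^2 + z^3) gives running coefficients 1,2,5,7,8,8,6,5,3,2,1,0,0,0,0 for degrees 0…14.
Finally multiplying by (1 + 2z^2 + z^3), the product of all factors after the first has coefficients 1,2,7,12,20,27,29,29,23,18,12,7,4,1,0 for degrees 0…14.
[z^14] = 1·0 + 1·1 + 1·4 + 1·7 + 1·12 + 1·18 = 42.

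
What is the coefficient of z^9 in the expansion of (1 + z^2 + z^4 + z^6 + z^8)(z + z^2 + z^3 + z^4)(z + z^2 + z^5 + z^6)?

(1 + z^2 + z^4 + z^6 + z^8) has coefficients 1,0,1,0,1,0,1,0,1 for degrees 0…8.
(z + z^2 + z^3 + z^4) has coefficients 0,1,1,1,1,0,0,0,0,0 for degrees 0…9.
Finally multiplying by (z + z^2 + z^5 + z^6), the product of all factors after the first has coefficients 0,0,1,2,2,2,2,2,2,2 for degrees 0…9.
[z^9] = 1·2 + 1·2 + 1·2 + 1·2 + 1·0 = 8.

8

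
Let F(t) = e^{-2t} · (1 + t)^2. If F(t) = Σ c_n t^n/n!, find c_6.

160

The EGF product rule gives c_6 = Σ_{k_1+k_2=6} C(6; k_1,k_2) · ∏ g_i(k_i), where e^{-2t} gives (-2)^k; (1+t)^2 gives the falling factorial (2)_k.
g_1(k) for k = 0…6: 1, -2, 4, -8, 16, -32, 64.
g_2(k) for k = 0…6: 1, 2, 2, 0, 0, 0, 0.
c_6 = Σ_k C(6,k)·g_1(k)·g_2(6−k) = 15·16·2 + 6·(-32)·2 + 1·64·1 = 480 − 384 + 64 = 160.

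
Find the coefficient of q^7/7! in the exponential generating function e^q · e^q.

The EGF product rule gives c_7 = Σ_{k_1+k_2=7} C(7; k_1,k_2) · ∏ g_i(k_i), where e^q gives (1)^k; e^q gives (1)^k.
g_1(k) for k = 0…7: 1, 1, 1, 1, 1, 1, 1, 1.
g_2(k) for k = 0…7: 1, 1, 1, 1, 1, 1, 1, 1.
c_7 = Σ_k C(7,k)·g_1(k)·g_2(7−k) = 1·1·1 + 7·1·1 + 21·1·1 + 35·1·1 + 35·1·1 + 21·1·1 + 7·1·1 + 1·1·1 = 1 + 7 + 21 + 35 + 35 + 21 + 7 + 1 = 128.

128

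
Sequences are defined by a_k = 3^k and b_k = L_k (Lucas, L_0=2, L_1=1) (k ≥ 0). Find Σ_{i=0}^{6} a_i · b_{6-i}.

The convolution is the x^6 coefficient of A(x)B(x).
Σ = 1·18 + 3·11 + 9·7 + 27·4 + 81·3 + 243·1 + 729·2 = 2166.

2166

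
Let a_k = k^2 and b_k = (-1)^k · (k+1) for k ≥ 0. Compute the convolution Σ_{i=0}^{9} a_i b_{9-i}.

Write out a_i and b_{9-i} for i = 0,…,9 and sum the products.
Σ = 0·(-10) + 1·9 + 4·(-8) + 9·7 + 16·(-6) + 25·5 + 36·(-4) + 49·3 + 64·(-2) + 81·1 = 25.

25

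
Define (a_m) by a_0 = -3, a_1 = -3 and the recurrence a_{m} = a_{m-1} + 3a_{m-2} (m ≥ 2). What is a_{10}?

The ordinary generating function has denominator 1 - t - 3t^2.
Iterating the recurrence: a_0,…,a_{10} = -3, -3, -12, -21, -57, -120, -291, -651, -1524, -3477, -8049.

-8049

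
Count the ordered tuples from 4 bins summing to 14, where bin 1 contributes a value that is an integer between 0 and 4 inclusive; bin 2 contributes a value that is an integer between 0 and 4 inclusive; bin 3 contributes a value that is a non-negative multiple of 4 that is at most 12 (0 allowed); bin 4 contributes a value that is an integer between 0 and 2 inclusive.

The generating function for the choices is (1 + x + x^2 + x^3 + x^4)·(1 + x + x^2 + x^3 + x^4)·(1 + x^4 + x^8 + x^12)·(1 + x + x^2); the count is [x^14].
(1 + x + x^2 + x^3 + x^4) has coefficients 1,1,1,1,1 for degrees 0…4.
(1 + x + x^2 + x^3 + x^4) has coefficients 1,1,1,1,1,0,0,0,0,0,0,0,0,0,0 for degrees 0…14.
Multiplying by (1 + x^4 + x^8 + x^12) gives running coefficients 1,1,1,1,2,1,1,1,2,1,1,1,2,1,1 for degrees 0…14.
Finally multiplying by (1 + x + x^2), the product of all factors after the first has coefficients 1,2,3,3,4,4,4,3,4,4,4,3,4,4,4 for degrees 0…14.
[x^14] = 1·4 + 1·4 + 1·4 + 1·3 + 1·4 = 19.

19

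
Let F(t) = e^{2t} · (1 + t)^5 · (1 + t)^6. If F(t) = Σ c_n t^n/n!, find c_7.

13828096

The EGF product rule gives c_7 = Σ_{k_1+k_2+k_3=7} C(7; k_1,k_2,k_3) · ∏ g_i(k_i), where e^{2t} gives (2)^k; (1+t)^5 gives the falling factorial (5)_k; (1+t)^6 gives the falling factorial (6)_k.
g_1(k) for k = 0…7: 1, 2, 4, 8, 16, 32, 64, 128.
g_2(k) for k = 0…7: 1, 5, 20, 60, 120, 120, 0, 0.
g_3(k) for k = 0…7: 1, 6, 30, 120, 360, 720, 720, 0.
First combine the last two factors: h(k) = Σ_j C(k,j)·g_2(j)·g_3(k−j) for k = 0…7: 1, 11, 110, 990, 7920, 55440, 332640, 1663200.
c_7 = Σ_k C(7,k)·g_1(k)·h(7−k) = 1·1·1663200 + 7·2·332640 + 21·4·55440 + 35·8·7920 + 35·16·990 + 21·32·110 + 7·64·11 + 1·128·1 = 1663200 + 4656960 + 4656960 + 2217600 + 554400 + 73920 + 4928 + 128 = 13828096.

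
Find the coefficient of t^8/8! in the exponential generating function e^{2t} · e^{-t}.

1

The EGF product rule gives c_8 = Σ_{k_1+k_2=8} C(8; k_1,k_2) · ∏ g_i(k_i), where e^{2t} gives (2)^k; e^{-t} gives (-1)^k.
g_1(k) for k = 0…8: 1, 2, 4, 8, 16, 32, 64, 128, 256.
g_2(k) for k = 0…8: 1, -1, 1, -1, 1, -1, 1, -1, 1.
c_8 = Σ_k C(8,k)·g_1(k)·g_2(8−k) = 1·1·1 + 8·2·(-1) + 28·4·1 + 56·8·(-1) + 70·16·1 + 56·32·(-1) + 28·64·1 + 8·128·(-1) + 1·256·1 = 1 − 16 + 112 − 448 + 1120 − 1792 + 1792 − 1024 + 256 = 1.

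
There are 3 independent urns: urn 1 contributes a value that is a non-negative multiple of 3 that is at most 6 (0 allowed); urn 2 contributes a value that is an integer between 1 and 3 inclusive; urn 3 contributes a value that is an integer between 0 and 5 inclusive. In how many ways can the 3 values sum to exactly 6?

The generating function for the choices is (1 + q^3 + q^6)·(q + q^2 + q^3)·(1 + q + q^2 + q^3 + q^4 + q^5); the count is [q^6].
(1 + q^3 + q^6) has coefficients 1,0,0,1,0,0,1 for degrees 0…6.
(q + q^2 + q^3) has coefficients 0,1,1,1,0,0,0 for degrees 0…6.
Finally multiplying by (1 + q + q^2 + q^3 + q^4 + q^5), the product of all factors after the first has coefficients 0,1,2,3,3,3,3 for degrees 0…6.
[q^6] = 1·3 + 1·3 + 1·0 = 6.

6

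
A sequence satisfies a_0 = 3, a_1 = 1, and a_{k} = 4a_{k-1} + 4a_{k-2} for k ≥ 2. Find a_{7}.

The ordinary generating function has denominator 1 - 4z - 4z^2.
Iterating the recurrence: a_0,…,a_{7} = 3, 1, 16, 68, 336, 1616, 7808, 37696.

37696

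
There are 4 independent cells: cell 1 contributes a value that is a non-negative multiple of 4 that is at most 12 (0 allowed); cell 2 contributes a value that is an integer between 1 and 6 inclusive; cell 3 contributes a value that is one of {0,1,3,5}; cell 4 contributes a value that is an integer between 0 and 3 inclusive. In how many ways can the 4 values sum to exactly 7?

18

The generating function for the choices is (1 + t^4 + t^8 + t^12)·(t + t^2 + t^3 + t^4 + t^5 + t^6)·(1 + t + t^3 + t^5)·(1 + t + t^2 + t^3); the count is [t^7].
(1 + t^4 + t^8 + t^12) has coefficients 1,0,0,0,1,0,0,0 for degrees 0…7.
(t + t^2 + t^3 + t^4 + t^5 + t^6) has coefficients 0,1,1,1,1,1,1,0 for degrees 0…7.
Multiplying by (1 + t + t^3 + t^5) gives running coefficients 0,1,2,2,3,3,4,3 for degrees 0…7.
Finally multiplying by (1 + t + t^2 + t^3), the product of all factors after the first has coefficients 0,1,3,5,8,10,12,13 for degrees 0…7.
[t^7] = 1·13 + 1·5 = 18.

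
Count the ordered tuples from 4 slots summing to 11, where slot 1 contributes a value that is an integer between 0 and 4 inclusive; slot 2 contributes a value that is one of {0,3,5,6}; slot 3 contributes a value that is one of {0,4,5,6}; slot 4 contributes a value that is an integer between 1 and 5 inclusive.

The generating function for the choices is (1 + y + y² + y³ + y⁴)·(1 + y³ + y⁵ + y⁶)·(1 + y⁴ + y⁵ + y⁶)·(y + y² + y³ + y⁴ + y⁵); the count is [y¹¹].
(1 + y + y² + y³ + y⁴) has coefficients 1,1,1,1,1 for degrees 0…4.
(1 + y³ + y⁵ + y⁶) has coefficients 1,0,0,1,0,1,1,0,0,0,0,0 for degrees 0…11.
Multiplying by (1 + y⁴ + y⁵ + y⁶) gives running coefficients 1,0,0,1,1,2,2,1,1,2,2,2 for degrees 0…11.
Finally multiplying by (y + y² + y³ + y⁴ + y⁵), the product of all factors after the first has coefficients 0,1,1,1,2,3,4,6,7,7,8,8 for degrees 0…11.
[y¹¹] = 1·8 + 1·8 + 1·7 + 1·7 + 1·6 = 36.

36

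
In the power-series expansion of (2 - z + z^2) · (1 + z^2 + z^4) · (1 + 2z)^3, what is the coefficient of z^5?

29

(2 - z + z^2) has coefficients 2,-1,1 for degrees 0…2.
(1 + z^2 + z^4) has coefficients 1,0,1,0,1,0 for degrees 0…5.
Finally multiplying by (1 + 2z)^3, the product of all factors after the first has coefficients 1,6,13,14,13,14 for degrees 0…5.
[z^5] = 2·14 − 1·13 + 1·14 = 29.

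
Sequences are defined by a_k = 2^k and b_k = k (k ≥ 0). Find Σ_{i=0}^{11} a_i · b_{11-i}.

4083

This is [x^11] in the product of the two ordinary generating functions.
Σ = 1·11 + 2·10 + 4·9 + 8·8 + 16·7 + 32·6 + 64·5 + 128·4 + 256·3 + 512·2 + 1024·1 + 2048·0 = 4083.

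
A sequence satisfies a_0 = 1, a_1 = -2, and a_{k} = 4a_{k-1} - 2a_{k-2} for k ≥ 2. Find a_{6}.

-1448

The ordinary generating function has denominator 1 - 4t + 2t^2.
Iterating the recurrence: a_0,…,a_{6} = 1, -2, -10, -36, -124, -424, -1448.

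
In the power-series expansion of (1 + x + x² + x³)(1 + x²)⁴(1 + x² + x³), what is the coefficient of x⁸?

25

(1 + x + x² + x³) has coefficients 1,1,1,1 for degrees 0…3.
(1 + x²)⁴ has coefficients 1,0,4,0,6,0,4,0,1 for degrees 0…8.
Finally multiplying by (1 + x² + x³), the product of all factors after the first has coefficients 1,0,5,1,10,4,10,6,5 for degrees 0…8.
[x⁸] = 1·5 + 1·6 + 1·10 + 1·4 = 25.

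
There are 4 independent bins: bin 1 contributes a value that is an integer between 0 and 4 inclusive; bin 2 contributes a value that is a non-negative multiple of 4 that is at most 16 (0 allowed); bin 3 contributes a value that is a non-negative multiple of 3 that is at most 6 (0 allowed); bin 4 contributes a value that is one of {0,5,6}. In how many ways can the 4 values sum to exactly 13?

11

The generating function for the choices is (1 + t + t^2 + t^3 + t^4)·(1 + t^4 + t^8 + t^12 + t^16)·(1 + t^3 + t^6)·(1 + t^5 + t^6); the count is [t^13].
(1 + t + t^2 + t^3 + t^4) has coefficients 1,1,1,1,1 for degrees 0…4.
(1 + t^4 + t^8 + t^12 + t^16) has coefficients 1,0,0,0,1,0,0,0,1,0,0,0,1,0 for degrees 0…13.
Multiplying by (1 + t^3 + t^6) gives running coefficients 1,0,0,1,1,0,1,1,1,0,1,1,1,0 for degrees 0…13.
Finally multiplying by (1 + t^5 + t^6), the product of all factors after the first has coefficients 1,0,0,1,1,1,2,1,2,2,2,2,3,2 for degrees 0…13.
[t^13] = 1·2 + 1·3 + 1·2 + 1·2 + 1·2 = 11.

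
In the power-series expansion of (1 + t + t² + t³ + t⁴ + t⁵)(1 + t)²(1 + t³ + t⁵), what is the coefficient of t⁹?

(1 + t + t² + t³ + t⁴ + t⁵) has coefficients 1,1,1,1,1,1 for degrees 0…5.
(1 + t)² has coefficients 1,2,1,0,0,0,0,0,0,0 for degrees 0…9.
Finally multiplying by (1 + t³ + t⁵), the product of all factors after the first has coefficients 1,2,1,1,2,2,2,1,0,0 for degrees 0…9.
[t⁹] = 1·0 + 1·0 + 1·1 + 1·2 + 1·2 + 1·2 = 7.

7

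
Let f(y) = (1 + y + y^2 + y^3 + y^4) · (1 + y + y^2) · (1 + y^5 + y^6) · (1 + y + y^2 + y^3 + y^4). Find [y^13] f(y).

(1 + y + y^2 + y^3 + y^4) has coefficients 1,1,1,1,1 for degrees 0…4.
(1 + y + y^2) has coefficients 1,1,1,0,0,0,0,0,0,0,0,0,0,0 for degrees 0…13.
Multiplying by (1 + y^5 + y^6) gives running coefficients 1,1,1,0,0,1,2,2,1,0,0,0,0,0 for degrees 0…13.
Finally multiplying by (1 + y + y^2 + y^3 + y^4), the product of all factors after the first has coefficients 1,2,3,3,3,3,4,5,6,6,5,3,1,0 for degrees 0…13.
[y^13] = 1·0 + 1·1 + 1·3 + 1·5 + 1·6 = 15.

15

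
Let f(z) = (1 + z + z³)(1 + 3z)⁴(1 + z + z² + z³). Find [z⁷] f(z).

(1 + z + z³) has coefficients 1,1,0,1 for degrees 0…3.
(1 + 3z)⁴ has coefficients 1,12,54,108,81,0,0,0 for degrees 0…7.
Finally multiplying by (1 + z + z² + z³), the product of all factors after the first has coefficients 1,13,67,175,255,243,189,81 for degrees 0…7.
[z⁷] = 1·81 + 1·189 + 1·255 = 525.

525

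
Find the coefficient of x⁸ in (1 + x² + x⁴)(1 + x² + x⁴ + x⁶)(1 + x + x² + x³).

(1 + x² + x⁴) has coefficients 1,0,1,0,1 for degrees 0…4.
(1 + x² + x⁴ + x⁶) has coefficients 1,0,1,0,1,0,1,0,0 for degrees 0…8.
Finally multiplying by (1 + x + x² + x³), the product of all factors after the first has coefficients 1,1,2,2,2,2,2,2,1 for degrees 0…8.
[x⁸] = 1·1 + 1·2 + 1·2 = 5.

5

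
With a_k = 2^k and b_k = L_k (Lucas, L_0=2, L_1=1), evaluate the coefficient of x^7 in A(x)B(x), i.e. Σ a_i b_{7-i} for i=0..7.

645

Write out a_i and b_{7-i} for i = 0,…,7 and sum the products.
Σ = 1·29 + 2·18 + 4·11 + 8·7 + 16·4 + 32·3 + 64·1 + 128·2 = 645.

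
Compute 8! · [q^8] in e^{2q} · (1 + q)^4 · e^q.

784161

The EGF product rule gives c_8 = Σ_{k_1+k_2+k_3=8} C(8; k_1,k_2,k_3) · ∏ g_i(k_i), where e^{2q} gives (2)^k; (1+q)^4 gives the falling factorial (4)_k; e^q gives (1)^k.
g_1(k) for k = 0…8: 1, 2, 4, 8, 16, 32, 64, 128, 256.
g_2(k) for k = 0…8: 1, 4, 12, 24, 24, 0, 0, 0, 0.
g_3(k) for k = 0…8: 1, 1, 1, 1, 1, 1, 1, 1, 1.
First combine the last two factors: h(k) = Σ_j C(k,j)·g_2(j)·g_3(k−j) for k = 0…8: 1, 5, 21, 73, 209, 501, 1045, 1961, 3393.
c_8 = Σ_k C(8,k)·g_1(k)·h(8−k) = 1·1·3393 + 8·2·1961 + 28·4·1045 + 56·8·501 + 70·16·209 + 56·32·73 + 28·64·21 + 8·128·5 + 1·256·1 = 3393 + 31376 + 117040 + 224448 + 234080 + 130816 + 37632 + 5120 + 256 = 784161.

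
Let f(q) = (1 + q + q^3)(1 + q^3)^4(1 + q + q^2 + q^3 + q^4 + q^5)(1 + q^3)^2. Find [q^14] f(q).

(1 + q + q^3) has coefficients 1,1,0,1 for degrees 0…3.
(1 + q^3)^4 has coefficients 1,0,0,4,0,0,6,0,0,4,0,0,1,0,0 for degrees 0…14.
Multiplying by (1 + q + q^2 + q^3 + q^4 + q^5) gives running coefficients 1,1,1,5,5,5,10,10,10,10,10,10,5,5,5 for degrees 0…14.
Finally multiplying by (1 + q^3)^2, the product of all factors after the first has coefficients 1,1,1,7,7,7,21,21,21,35,35,35,35,35,35 for degrees 0…14.
[q^14] = 1·35 + 1·35 + 1·35 = 105.

105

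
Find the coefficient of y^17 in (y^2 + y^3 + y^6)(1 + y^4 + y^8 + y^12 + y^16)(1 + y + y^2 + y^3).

(y^2 + y^3 + y^6) has coefficients 0,0,1,1,0,0,1 for degrees 0…6.
(1 + y^4 + y^8 + y^12 + y^16) has coefficients 1,0,0,0,1,0,0,0,1,0,0,0,1,0,0,0,1,0 for degrees 0…17.
Finally multiplying by (1 + y + y^2 + y^3), the product of all factors after the first has coefficients 1,1,1,1,1,1,1,1,1,1,1,1,1,1,1,1,1,1 for degrees 0…17.
[y^17] = 1·1 + 1·1 + 1·1 = 3.

3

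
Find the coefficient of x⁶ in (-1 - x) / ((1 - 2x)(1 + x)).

Partial fractions give a closed form: a_n = (-1)·2^n.
At n = 6: a_6 = -64.

-64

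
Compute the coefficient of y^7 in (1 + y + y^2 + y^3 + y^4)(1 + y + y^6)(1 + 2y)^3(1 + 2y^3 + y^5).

169

(1 + y + y^2 + y^3 + y^4) has coefficients 1,1,1,1,1 for degrees 0…4.
(1 + y + y^6) has coefficients 1,1,0,0,0,0,1,0 for degrees 0…7.
Multiplying by (1 + 2y)^3 gives running coefficients 1,7,18,20,8,0,1,6 for degrees 0…7.
Finally multiplying by (1 + 2y^3 + y^5), the product of all factors after the first has coefficients 1,7,18,22,22,37,48,40 for degrees 0…7.
[y^7] = 1·40 + 1·48 + 1·37 + 1·22 + 1·22 = 169.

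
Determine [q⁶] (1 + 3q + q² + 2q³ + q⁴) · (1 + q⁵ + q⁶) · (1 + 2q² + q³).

8

(1 + 3q + q² + 2q³ + q⁴) has coefficients 1,3,1,2,1 for degrees 0…4.
(1 + q⁵ + q⁶) has coefficients 1,0,0,0,0,1,1 for degrees 0…6.
Finally multiplying by (1 + 2q² + q³), the product of all factors after the first has coefficients 1,0,2,1,0,1,1 for degrees 0…6.
[q⁶] = 1·1 + 3·1 + 1·0 + 2·1 + 1·2 = 8.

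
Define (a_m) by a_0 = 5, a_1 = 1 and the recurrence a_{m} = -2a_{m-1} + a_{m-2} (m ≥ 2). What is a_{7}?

-181

The ordinary generating function has denominator 1 + 2x - x^2.
Iterating the recurrence: a_0,…,a_{7} = 5, 1, 3, -5, 13, -31, 75, -181.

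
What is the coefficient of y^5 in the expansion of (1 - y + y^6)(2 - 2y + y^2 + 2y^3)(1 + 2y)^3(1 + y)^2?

27

(1 - y + y^6) has coefficients 1,-1,0,0,0,0 for degrees 0…5.
(2 - 2y + y^2 + 2y^3) has coefficients 2,-2,1,2,0,0 for degrees 0…5.
Multiplying by (1 + 2y)^3 gives running coefficients 2,10,13,0,8,32 for degrees 0…5.
Finally multiplying by (1 + y)^2, the product of all factors after the first has coefficients 2,14,35,36,21,48 for degrees 0…5.
[y^5] = 1·48 − 1·21 = 27.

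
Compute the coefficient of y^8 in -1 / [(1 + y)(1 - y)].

Partial fractions give a closed form: a_n = (-1/2)·(-1)^n + (-1/2)·1^n.
At n = 8: a_8 = -1.

-1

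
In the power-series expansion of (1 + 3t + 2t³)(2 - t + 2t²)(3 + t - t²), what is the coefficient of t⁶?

(1 + 3t + 2t³) has coefficients 1,3,0,2 for degrees 0…3.
(2 - t + 2t²) has coefficients 2,-1,2,0,0,0,0 for degrees 0…6.
Finally multiplying by (3 + t - t²), the product of all factors after the first has coefficients 6,-1,3,3,-2,0,0 for degrees 0…6.
[t⁶] = 1·0 + 3·0 + 2·3 = 6.

6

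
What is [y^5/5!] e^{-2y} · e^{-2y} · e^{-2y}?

The EGF product rule gives c_5 = Σ_{k_1+k_2+k_3=5} C(5; k_1,k_2,k_3) · ∏ g_i(k_i), where e^{-2y} gives (-2)^k; e^{-2y} gives (-2)^k; e^{-2y} gives (-2)^k.
g_1(k) for k = 0…5: 1, -2, 4, -8, 16, -32.
g_2(k) for k = 0…5: 1, -2, 4, -8, 16, -32.
g_3(k) for k = 0…5: 1, -2, 4, -8, 16, -32.
First combine the last two factors: h(k) = Σ_j C(k,j)·g_2(j)·g_3(k−j) for k = 0…5: 1, -4, 16, -64, 256, -1024.
c_5 = Σ_k C(5,k)·g_1(k)·h(5−k) = 1·1·(-1024) + 5·(-2)·256 + 10·4·(-64) + 10·(-8)·16 + 5·16·(-4) + 1·(-32)·1 = −1024 − 2560 − 2560 − 1280 − 320 − 32 = -7776.

-7776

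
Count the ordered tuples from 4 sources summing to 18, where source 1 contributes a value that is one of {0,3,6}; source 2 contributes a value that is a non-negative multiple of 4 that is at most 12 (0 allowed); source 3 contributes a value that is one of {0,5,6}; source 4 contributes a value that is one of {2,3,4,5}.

8

The generating function for the choices is (1 + x^3 + x^6)·(1 + x^4 + x^8 + x^12)·(1 + x^5 + x^6)·(x^2 + x^3 + x^4 + x^5); the count is [x^18].
(1 + x^3 + x^6) has coefficients 1,0,0,1,0,0,1 for degrees 0…6.
(1 + x^4 + x^8 + x^12) has coefficients 1,0,0,0,1,0,0,0,1,0,0,0,1,0,0,0,0,0,0 for degrees 0…18.
Multiplying by (1 + x^5 + x^6) gives running coefficients 1,0,0,0,1,1,1,0,1,1,1,0,1,1,1,0,0,1,1 for degrees 0…18.
Finally multiplying by (x^2 + x^3 + x^4 + x^5), the product of all factors after the first has coefficients 0,0,1,1,1,1,1,2,3,3,3,3,3,3,3,3,3,3,2 for degrees 0…18.
[x^18] = 1·2 + 1·3 + 1·3 = 8.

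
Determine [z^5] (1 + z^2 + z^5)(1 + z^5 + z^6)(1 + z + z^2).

(1 + z^2 + z^5) has coefficients 1,0,1,0,0,1 for degrees 0…5.
(1 + z^5 + z^6) has coefficients 1,0,0,0,0,1 for degrees 0…5.
Finally multiplying by (1 + z + z^2), the product of all factors after the first has coefficients 1,1,1,0,0,1 for degrees 0…5.
[z^5] = 1·1 + 1·0 + 1·1 = 2.

2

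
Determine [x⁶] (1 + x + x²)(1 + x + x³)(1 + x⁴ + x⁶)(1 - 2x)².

-1

(1 + x + x²) has coefficients 1,1,1 for degrees 0…2.
(1 + x + x³) has coefficients 1,1,0,1,0,0,0 for degrees 0…6.
Multiplying by (1 + x⁴ + x⁶) gives running coefficients 1,1,0,1,1,1,1 for degrees 0…6.
Finally multiplying by (1 - 2x)², the product of all factors after the first has coefficients 1,-3,0,5,-3,1,1 for degrees 0…6.
[x⁶] = 1·1 + 1·1 + 1·(-3) = -1.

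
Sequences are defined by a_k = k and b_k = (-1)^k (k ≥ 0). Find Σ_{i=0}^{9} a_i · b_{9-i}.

5

This is [x^9] in the product of the two ordinary generating functions.
Σ = 0·(-1) + 1·1 + 2·(-1) + 3·1 + 4·(-1) + 5·1 + 6·(-1) + 7·1 + 8·(-1) + 9·1 = 5.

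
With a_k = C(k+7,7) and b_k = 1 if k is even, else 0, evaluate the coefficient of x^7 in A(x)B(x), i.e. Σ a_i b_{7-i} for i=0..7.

Write out a_i and b_{7-i} for i = 0,…,7 and sum the products.
Σ = 1·0 + 8·1 + 36·0 + 120·1 + 330·0 + 792·1 + 1716·0 + 3432·1 = 4352.

4352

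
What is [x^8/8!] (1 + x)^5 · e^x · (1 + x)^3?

The EGF product rule gives c_8 = Σ_{k_1+k_2+k_3=8} C(8; k_1,k_2,k_3) · ∏ g_i(k_i), where (1+x)^5 gives the falling factorial (5)_k; e^x gives (1)^k; (1+x)^3 gives the falling factorial (3)_k.
g_1(k) for k = 0…8: 1, 5, 20, 60, 120, 120, 0, 0, 0.
g_2(k) for k = 0…8: 1, 1, 1, 1, 1, 1, 1, 1, 1.
g_3(k) for k = 0…8: 1, 3, 6, 6, 0, 0, 0, 0, 0.
First combine the last two factors: h(k) = Σ_j C(k,j)·g_2(j)·g_3(k−j) for k = 0…8: 1, 4, 13, 34, 73, 136, 229, 358, 529.
c_8 = Σ_k C(8,k)·g_1(k)·h(8−k) = 1·1·529 + 8·5·358 + 28·20·229 + 56·60·136 + 70·120·73 + 56·120·34 = 529 + 14320 + 128240 + 456960 + 613200 + 228480 = 1441729.

1441729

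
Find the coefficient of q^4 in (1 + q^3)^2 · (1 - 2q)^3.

-12

(1 + q^3)^2 has coefficients 1,0,0,2,0 for degrees 0…4.
(1 - 2q)^3 has coefficients 1,-6,12,-8,0 for degrees 0…4.
[q^4] = 1·0 + 2·(-6) = -12.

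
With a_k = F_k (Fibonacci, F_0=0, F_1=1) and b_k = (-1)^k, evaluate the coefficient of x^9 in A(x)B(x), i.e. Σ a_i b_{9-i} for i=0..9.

22

The convolution is the t^9 coefficient of A(t)B(t).
Σ = 0·(-1) + 1·1 + 1·(-1) + 2·1 + 3·(-1) + 5·1 + 8·(-1) + 13·1 + 21·(-1) + 34·1 = 22.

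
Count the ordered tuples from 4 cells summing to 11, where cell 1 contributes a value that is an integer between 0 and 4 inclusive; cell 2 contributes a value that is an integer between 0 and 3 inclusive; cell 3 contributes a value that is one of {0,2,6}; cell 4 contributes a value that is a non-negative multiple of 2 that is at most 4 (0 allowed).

14

The generating function for the choices is (1 + y + y² + y³ + y⁴)·(1 + y + y² + y³)·(1 + y² + y⁶)·(1 + y² + y⁴); the count is [y¹¹].
(1 + y + y² + y³ + y⁴) has coefficients 1,1,1,1,1 for degrees 0…4.
(1 + y + y² + y³) has coefficients 1,1,1,1,0,0,0,0,0,0,0,0 for degrees 0…11.
Multiplying by (1 + y² + y⁶) gives running coefficients 1,1,2,2,1,1,1,1,1,1,0,0 for degrees 0…11.
Finally multiplying by (1 + y² + y⁴), the product of all factors after the first has coefficients 1,1,3,3,4,4,4,4,3,3,2,2 for degrees 0…11.
[y¹¹] = 1·2 + 1·2 + 1·3 + 1·3 + 1·4 = 14.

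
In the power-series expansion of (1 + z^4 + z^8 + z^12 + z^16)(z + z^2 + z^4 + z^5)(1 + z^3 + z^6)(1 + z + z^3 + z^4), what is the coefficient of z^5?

7

(1 + z^4 + z^8 + z^12 + z^16) has coefficients 1,0,0,0,1,0 for degrees 0…5.
(z + z^2 + z^4 + z^5) has coefficients 0,1,1,0,1,1 for degrees 0…5.
Multiplying by (1 + z^3 + z^6) gives running coefficients 0,1,1,0,2,2 for degrees 0…5.
Finally multiplying by (1 + z + z^3 + z^4), the product of all factors after the first has coefficients 0,1,2,1,3,6 for degrees 0…5.
[z^5] = 1·6 + 1·1 = 7.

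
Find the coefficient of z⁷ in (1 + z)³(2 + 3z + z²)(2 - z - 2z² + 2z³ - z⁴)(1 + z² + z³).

(1 + z)³ has coefficients 1,3,3,1 for degrees 0…3.
(2 + 3z + z²) has coefficients 2,3,1,0,0,0,0,0 for degrees 0…7.
Multiplying by (2 - z - 2z² + 2z³ - z⁴) gives running coefficients 4,4,-5,-3,2,-1,-1,0 for degrees 0…7.
Finally multiplying by (1 + z² + z³), the product of all factors after the first has coefficients 4,4,-1,5,1,-9,-2,1 for degrees 0…7.
[z⁷] = 1·1 + 3·(-2) + 3·(-9) + 1·1 = -31.

-31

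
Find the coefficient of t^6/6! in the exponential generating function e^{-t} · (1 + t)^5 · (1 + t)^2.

-1091

The EGF product rule gives c_6 = Σ_{k_1+k_2+k_3=6} C(6; k_1,k_2,k_3) · ∏ g_i(k_i), where e^{-t} gives (-1)^k; (1+t)^5 gives the falling factorial (5)_k; (1+t)^2 gives the falling factorial (2)_k.
g_1(k) for k = 0…6: 1, -1, 1, -1, 1, -1, 1.
g_2(k) for k = 0…6: 1, 5, 20, 60, 120, 120, 0.
g_3(k) for k = 0…6: 1, 2, 2, 0, 0, 0, 0.
First combine the last two factors: h(k) = Σ_j C(k,j)·g_2(j)·g_3(k−j) for k = 0…6: 1, 7, 42, 210, 840, 2520, 5040.
c_6 = Σ_k C(6,k)·g_1(k)·h(6−k) = 1·1·5040 + 6·(-1)·2520 + 15·1·840 + 20·(-1)·210 + 15·1·42 + 6·(-1)·7 + 1·1·1 = 5040 − 15120 + 12600 − 4200 + 630 − 42 + 1 = -1091.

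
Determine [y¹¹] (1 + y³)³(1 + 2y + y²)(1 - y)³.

-5

(1 + y³)³ has coefficients 1,0,0,3,0,0,3,0,0,1 for degrees 0…9.
(1 + 2y + y²) has coefficients 1,2,1,0,0,0,0,0,0,0,0,0 for degrees 0…11.
Finally multiplying by (1 - y)³, the product of all factors after the first has coefficients 1,-1,-2,2,1,-1,0,0,0,0,0,0 for degrees 0…11.
[y¹¹] = 1·0 + 3·0 + 3·(-1) + 1·(-2) = -5.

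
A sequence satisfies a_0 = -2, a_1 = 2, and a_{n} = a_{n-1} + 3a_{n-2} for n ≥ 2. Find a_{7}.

-46

The ordinary generating function has denominator 1 - q - 3q^2.
Iterating the recurrence: a_0,…,a_{7} = -2, 2, -4, 2, -10, -4, -34, -46.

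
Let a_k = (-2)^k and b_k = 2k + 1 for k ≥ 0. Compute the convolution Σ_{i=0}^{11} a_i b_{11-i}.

-447

Write out a_i and b_{11-i} for i = 0,…,11 and sum the products.
Σ = 1·23 − 2·21 + 4·19 − 8·17 + 16·15 − 32·13 + 64·11 − 128·9 + 256·7 − 512·5 + 1024·3 − 2048·1 = -447.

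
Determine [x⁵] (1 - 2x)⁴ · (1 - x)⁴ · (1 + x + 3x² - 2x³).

(1 - 2x)⁴ has coefficients 1,-8,24,-32,16 for degrees 0…4.
(1 - x)⁴ has coefficients 1,-4,6,-4,1,0 for degrees 0…5.
Finally multiplying by (1 + x + 3x² - 2x³), the product of all factors after the first has coefficients 1,-3,5,-12,23,-23 for degrees 0…5.
[x⁵] = 1·(-23) − 8·23 + 24·(-12) − 32·5 + 16·(-3) = -703.

-703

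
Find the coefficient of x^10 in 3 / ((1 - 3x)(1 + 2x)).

107517

The denominator gives the recurrence a_n = a_(n−1) + 6a_(n−2) for n ≥ 2; the numerator fixes a_0 = 3, a_1 = 3.
Iterating: 3, 3, 21, 39, 165, 399, 1389, 3783, 12117, 34815, 107517, so a_10 = 107517.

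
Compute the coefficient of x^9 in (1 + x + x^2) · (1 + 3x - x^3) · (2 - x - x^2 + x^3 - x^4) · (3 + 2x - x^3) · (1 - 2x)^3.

21

(1 + x + x^2) has coefficients 1,1,1 for degrees 0…2.
(1 + 3x - x^3) has coefficients 1,3,0,-1,0,0,0,0,0,0 for degrees 0…9.
Multiplying by (2 - x - x^2 + x^3 - x^4) gives running coefficients 2,5,-4,-4,3,-2,-1,1,0,0 for degrees 0…9.
Multiplying by (3 + 2x - x^3) gives running coefficients 6,19,-2,-22,-4,4,-3,-2,4,1 for degrees 0…9.
Finally multiplying by (1 - 2x)^3, the product of all factors after the first has coefficients 6,-17,-44,170,-48,-220,101,96,-52,-23 for degrees 0…9.
[x^9] = 1·(-23) + 1·(-52) + 1·96 = 21.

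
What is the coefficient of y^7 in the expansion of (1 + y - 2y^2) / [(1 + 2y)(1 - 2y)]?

64

The denominator gives the recurrence a_n = 4a_(n−2) for n ≥ 3; the numerator fixes a_0 = 1, a_1 = 1, a_2 = 2.
Iterating: 1, 1, 2, 4, 8, 16, 32, 64, so a_7 = 64.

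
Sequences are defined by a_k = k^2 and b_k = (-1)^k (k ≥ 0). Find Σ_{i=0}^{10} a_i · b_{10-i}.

This is [x^10] in the product of the two ordinary generating functions.
Σ = 0·1 + 1·(-1) + 4·1 + 9·(-1) + 16·1 + 25·(-1) + 36·1 + 49·(-1) + 64·1 + 81·(-1) + 100·1 = 55.

55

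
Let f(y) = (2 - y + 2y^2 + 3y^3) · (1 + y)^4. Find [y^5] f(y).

(2 - y + 2y^2 + 3y^3) has coefficients 2,-1,2,3 for degrees 0…3.
(1 + y)^4 has coefficients 1,4,6,4,1,0 for degrees 0…5.
[y^5] = 2·0 − 1·1 + 2·4 + 3·6 = 25.

25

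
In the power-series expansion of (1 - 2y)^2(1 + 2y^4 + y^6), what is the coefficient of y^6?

9

(1 - 2y)^2 has coefficients 1,-4,4 for degrees 0…2.
(1 + 2y^4 + y^6) has coefficients 1,0,0,0,2,0,1 for degrees 0…6.
[y^6] = 1·1 − 4·0 + 4·2 = 9.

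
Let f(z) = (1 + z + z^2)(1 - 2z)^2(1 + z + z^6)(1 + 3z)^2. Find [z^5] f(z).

37

(1 + z + z^2) has coefficients 1,1,1 for degrees 0…2.
(1 - 2z)^2 has coefficients 1,-4,4,0,0,0 for degrees 0…5.
Multiplying by (1 + z + z^6) gives running coefficients 1,-3,0,4,0,0 for degrees 0…5.
Finally multiplying by (1 + 3z)^2, the product of all factors after the first has coefficients 1,3,-9,-23,24,36 for degrees 0…5.
[z^5] = 1·36 + 1·24 + 1·(-23) = 37.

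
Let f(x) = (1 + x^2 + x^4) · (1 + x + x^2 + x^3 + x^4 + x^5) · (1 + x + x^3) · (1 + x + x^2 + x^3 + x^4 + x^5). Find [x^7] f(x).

(1 + x^2 + x^4) has coefficients 1,0,1,0,1 for degrees 0…4.
(1 + x + x^2 + x^3 + x^4 + x^5) has coefficients 1,1,1,1,1,1,0,0 for degrees 0…7.
Multiplying by (1 + x + x^3) gives running coefficients 1,2,2,3,3,3,2,1 for degrees 0…7.
Finally multiplying by (1 + x + x^2 + x^3 + x^4 + x^5), the product of all factors after the first has coefficients 1,3,5,8,11,14,15,14 for degrees 0…7.
[x^7] = 1·14 + 1·14 + 1·8 = 36.

36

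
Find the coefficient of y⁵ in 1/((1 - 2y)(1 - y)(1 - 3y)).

966

The denominator gives the recurrence a_n = 6a_(n−1) − 11a_(n−2) + 6a_(n−3) for n ≥ 3; the numerator fixes a_0 = 1, a_1 = 6, a_2 = 25.
Iterating: 1, 6, 25, 90, 301, 966, so a_5 = 966.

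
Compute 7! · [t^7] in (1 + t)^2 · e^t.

57

The EGF product rule gives c_7 = Σ_{k_1+k_2=7} C(7; k_1,k_2) · ∏ g_i(k_i), where (1+t)^2 gives the falling factorial (2)_k; e^t gives (1)^k.
g_1(k) for k = 0…7: 1, 2, 2, 0, 0, 0, 0, 0.
g_2(k) for k = 0…7: 1, 1, 1, 1, 1, 1, 1, 1.
c_7 = Σ_k C(7,k)·g_1(k)·g_2(7−k) = 1·1·1 + 7·2·1 + 21·2·1 = 1 + 14 + 42 = 57.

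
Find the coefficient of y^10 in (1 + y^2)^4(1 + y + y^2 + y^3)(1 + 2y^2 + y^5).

(1 + y^2)^4 has coefficients 1,0,4,0,6,0,4,0,1 for degrees 0…8.
(1 + y + y^2 + y^3) has coefficients 1,1,1,1,0,0,0,0,0,0,0 for degrees 0…10.
Finally multiplying by (1 + 2y^2 + y^5), the product of all factors after the first has coefficients 1,1,3,3,2,3,1,1,1,0,0 for degrees 0…10.
[y^10] = 1·0 + 4·1 + 6·1 + 4·2 + 1·3 = 21.

21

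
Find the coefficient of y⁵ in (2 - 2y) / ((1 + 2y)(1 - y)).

Partial fractions give a closed form: a_n = (2)·(-2)^n.
At n = 5: a_5 = -64.

-64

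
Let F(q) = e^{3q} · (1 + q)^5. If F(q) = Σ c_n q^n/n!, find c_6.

83079

The EGF product rule gives c_6 = Σ_{k_1+k_2=6} C(6; k_1,k_2) · ∏ g_i(k_i), where e^{3q} gives (3)^k; (1+q)^5 gives the falling factorial (5)_k.
g_1(k) for k = 0…6: 1, 3, 9, 27, 81, 243, 729.
g_2(k) for k = 0…6: 1, 5, 20, 60, 120, 120, 0.
c_6 = Σ_k C(6,k)·g_1(k)·g_2(6−k) = 6·3·120 + 15·9·120 + 20·27·60 + 15·81·20 + 6·243·5 + 1·729·1 = 2160 + 16200 + 32400 + 24300 + 7290 + 729 = 83079.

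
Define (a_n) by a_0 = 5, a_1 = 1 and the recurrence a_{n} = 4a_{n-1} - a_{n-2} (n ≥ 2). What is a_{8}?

-3691

The ordinary generating function has denominator 1 - 4t + t^2.
Iterating the recurrence: a_0,…,a_{8} = 5, 1, -1, -5, -19, -71, -265, -989, -3691.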